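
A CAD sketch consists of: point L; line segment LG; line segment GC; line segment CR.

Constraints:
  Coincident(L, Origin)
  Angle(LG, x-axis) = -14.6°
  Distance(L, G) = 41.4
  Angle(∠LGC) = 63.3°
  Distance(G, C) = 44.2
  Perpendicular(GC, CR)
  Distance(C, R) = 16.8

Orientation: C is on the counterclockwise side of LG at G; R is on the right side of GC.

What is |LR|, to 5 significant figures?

59.566

L is at the origin; LG runs at -14.6° with length 41.4, so G = 41.4·(cos -14.6°, sin -14.6°) = (40.063, -10.436). ∠LGC = 63.3°, so GC runs at -14.6° + (180° − 63.3°) = 102.10° from the x-axis; with |GC| = 44.2, C = G + 44.2·(cos 102.10°, sin 102.10°) = (30.798, 32.782). GC is perpendicular to CR; with |CR| = 16.8 on the right of GC, R = C + 16.8·(0.97778, 0.20962) = (47.225, 36.304). Then |LR| = |R − L| = 59.566.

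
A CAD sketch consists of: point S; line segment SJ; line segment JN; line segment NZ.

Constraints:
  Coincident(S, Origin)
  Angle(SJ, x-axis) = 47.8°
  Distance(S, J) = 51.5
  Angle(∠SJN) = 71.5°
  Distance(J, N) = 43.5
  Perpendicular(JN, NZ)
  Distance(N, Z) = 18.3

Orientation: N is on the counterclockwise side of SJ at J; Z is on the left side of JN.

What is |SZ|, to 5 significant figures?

40.868

S is at the origin; SJ runs at 47.8° with length 51.5, so J = 51.5·(cos 47.8°, sin 47.8°) = (34.594, 38.151). ∠SJN = 71.5°, so JN runs at 47.8° + (180° − 71.5°) = 156.30° from the x-axis; with |JN| = 43.5, N = J + 43.5·(cos 156.30°, sin 156.30°) = (-5.2377, 55.636). The perpendicularity gives NZ at right angles to JN; with |NZ| = 18.3 on the left of JN, Z = N + 18.3·(-0.40195, -0.91566) = (-12.593, 38.880). Then |SZ| = |Z − S| = 40.868.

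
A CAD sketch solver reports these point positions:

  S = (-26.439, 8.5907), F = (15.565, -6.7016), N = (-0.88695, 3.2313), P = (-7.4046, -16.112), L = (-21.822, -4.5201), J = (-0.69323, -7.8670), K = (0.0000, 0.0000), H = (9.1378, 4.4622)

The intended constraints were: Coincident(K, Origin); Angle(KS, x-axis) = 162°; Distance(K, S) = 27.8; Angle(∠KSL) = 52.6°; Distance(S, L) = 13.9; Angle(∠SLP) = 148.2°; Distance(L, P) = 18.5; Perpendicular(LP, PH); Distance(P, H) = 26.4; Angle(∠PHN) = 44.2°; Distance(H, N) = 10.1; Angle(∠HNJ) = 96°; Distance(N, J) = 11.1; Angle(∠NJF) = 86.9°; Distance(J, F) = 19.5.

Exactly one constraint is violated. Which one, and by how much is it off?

Distance(J, F) = 19.5 — off by 3.20.

K = (0.00, 0.00) ✓; KS at 162.0° ✓; |KS| = 27.80 ✓; ∠KSL = 52.60° ✓; |SL| = 13.90 ✓; ∠SLP = 148.2° ✓; |LP| = 18.50 ✓; ∠(LP, PH) = 90.00° ✓; |PH| = 26.40 ✓; ∠PHN = 44.20° ✓; |HN| = 10.10 ✓; ∠HNJ = 96.00° ✓; |NJ| = 11.10 ✓; ∠NJF = 86.90° ✓; |JF| = 16.30 ✗.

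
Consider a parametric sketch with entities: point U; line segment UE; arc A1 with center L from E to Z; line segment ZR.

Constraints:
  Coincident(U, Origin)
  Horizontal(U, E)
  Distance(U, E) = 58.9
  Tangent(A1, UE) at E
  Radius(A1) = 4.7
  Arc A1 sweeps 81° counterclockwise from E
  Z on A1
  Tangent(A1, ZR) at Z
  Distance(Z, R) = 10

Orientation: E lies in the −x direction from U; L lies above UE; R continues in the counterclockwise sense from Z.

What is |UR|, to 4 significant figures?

54.48

U is at the origin; UE is horizontal with |UE| = 58.9 and E on the −x side, so E = (-58.90, 0.000). A1 meets UE tangentially, so LE is at right angles to UE, so L = E + (0, 4.7) = (-58.90, 4.700). On A1, E sits at bearing -90° from L; an 81° counterclockwise sweep puts Z at bearing -9°, so Z = L + 4.7·(cos -9°, sin -9°) = (-54.26, 3.965). The tangent condition forces LZ to be normal to ZR, so ZR runs along (−sin -9°, cos -9°); with |ZR| = 10.0, R = (-52.69, 13.84). Then |UR| = |R − U| = 54.48.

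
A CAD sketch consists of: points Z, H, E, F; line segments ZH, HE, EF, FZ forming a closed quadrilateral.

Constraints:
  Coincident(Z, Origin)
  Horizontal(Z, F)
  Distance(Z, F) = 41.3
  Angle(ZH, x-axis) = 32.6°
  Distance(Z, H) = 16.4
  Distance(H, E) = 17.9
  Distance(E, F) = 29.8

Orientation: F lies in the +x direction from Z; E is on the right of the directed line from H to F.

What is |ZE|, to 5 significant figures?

15.756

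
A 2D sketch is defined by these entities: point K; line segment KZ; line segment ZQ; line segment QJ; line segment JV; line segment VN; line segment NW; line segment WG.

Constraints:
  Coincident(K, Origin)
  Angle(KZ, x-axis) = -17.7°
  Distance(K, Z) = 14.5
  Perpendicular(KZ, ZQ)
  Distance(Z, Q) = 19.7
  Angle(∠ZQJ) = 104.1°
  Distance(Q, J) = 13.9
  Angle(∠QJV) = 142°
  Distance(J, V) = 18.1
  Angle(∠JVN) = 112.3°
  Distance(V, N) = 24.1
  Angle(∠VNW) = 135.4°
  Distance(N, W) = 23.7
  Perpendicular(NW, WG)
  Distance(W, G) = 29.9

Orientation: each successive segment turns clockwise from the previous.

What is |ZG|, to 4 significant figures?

9.017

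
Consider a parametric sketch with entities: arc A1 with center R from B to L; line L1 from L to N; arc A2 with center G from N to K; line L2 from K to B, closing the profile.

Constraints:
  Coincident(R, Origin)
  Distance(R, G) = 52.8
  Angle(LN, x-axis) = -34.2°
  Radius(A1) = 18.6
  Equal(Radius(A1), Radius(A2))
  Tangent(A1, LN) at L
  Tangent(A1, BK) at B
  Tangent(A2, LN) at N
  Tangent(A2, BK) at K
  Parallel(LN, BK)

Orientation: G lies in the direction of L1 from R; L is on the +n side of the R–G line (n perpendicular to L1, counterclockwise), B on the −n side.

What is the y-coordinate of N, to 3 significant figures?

-14.3

Tangency of A1 to both parallel lines with radius 18.6 puts L and B at R ± 18.6·n: L = (10.5, 15.4), B = (-10.5, -15.4). Equal radii place N and K the same way about G: N = G + 18.6·n = (54.1, -14.3), K = G − 18.6·n = (33.2, -45.1). So N.y = -14.3.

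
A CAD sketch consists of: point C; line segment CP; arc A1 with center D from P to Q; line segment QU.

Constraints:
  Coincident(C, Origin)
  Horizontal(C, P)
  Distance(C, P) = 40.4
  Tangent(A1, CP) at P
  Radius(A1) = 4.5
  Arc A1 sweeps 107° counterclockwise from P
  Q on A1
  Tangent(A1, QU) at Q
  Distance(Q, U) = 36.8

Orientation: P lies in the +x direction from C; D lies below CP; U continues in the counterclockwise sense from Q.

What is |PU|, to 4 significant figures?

41.51

C is at the origin; C and P share the same y with |CP| = 40.4 and P on the +x side, so P = (40.40, 0.000). Tangency of A1 to CP means the radius DP is perpendicular to CP, so D = P + (0, -4.5) = (40.40, -4.500). On A1, P sits at bearing 90° from D; a 107° counterclockwise sweep puts Q at bearing 197°, so Q = D + 4.5·(cos 197°, sin 197°) = (36.10, -5.816). Tangency of A1 to QU means the radius DQ is perpendicular to QU, so QU runs along (−sin 197°, cos 197°); with |QU| = 36.8, U = (46.86, -41.01). Then |PU| = |U − P| = 41.51.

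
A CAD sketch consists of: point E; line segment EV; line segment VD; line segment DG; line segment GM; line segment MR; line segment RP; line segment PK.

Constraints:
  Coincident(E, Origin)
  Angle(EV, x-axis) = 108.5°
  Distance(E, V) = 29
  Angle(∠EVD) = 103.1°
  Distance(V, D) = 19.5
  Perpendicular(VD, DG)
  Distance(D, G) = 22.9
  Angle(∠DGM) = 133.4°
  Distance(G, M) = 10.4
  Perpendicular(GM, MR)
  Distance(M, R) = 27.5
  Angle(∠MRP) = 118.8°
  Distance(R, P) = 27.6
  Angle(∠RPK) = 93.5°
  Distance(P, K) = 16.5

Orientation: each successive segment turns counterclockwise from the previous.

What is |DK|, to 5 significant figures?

12.306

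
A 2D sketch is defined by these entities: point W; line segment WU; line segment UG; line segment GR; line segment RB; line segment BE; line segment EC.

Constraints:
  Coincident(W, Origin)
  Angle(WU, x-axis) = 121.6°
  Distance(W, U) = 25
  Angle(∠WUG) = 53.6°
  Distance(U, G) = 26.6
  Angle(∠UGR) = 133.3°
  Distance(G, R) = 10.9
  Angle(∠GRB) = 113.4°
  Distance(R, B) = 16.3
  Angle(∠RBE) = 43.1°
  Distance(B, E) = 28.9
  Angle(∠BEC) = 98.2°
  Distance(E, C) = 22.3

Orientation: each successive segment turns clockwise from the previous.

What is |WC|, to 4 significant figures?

41.61

W is at the origin; WU runs at 121.6° with length 25.0, so U = (-13.10, 21.29). ∠WUG = 53.6° gives UG at -4.800° from the x-axis; with |UG| = 26.6, G = (13.41, 19.07). ∠UGR = 133.3° gives GR at -51.50° from the x-axis; with |GR| = 10.9, R = (20.19, 10.54). ∠GRB = 113.4° gives RB at -118.1° from the x-axis; with |RB| = 16.3, B = (12.51, -3.842). ∠RBE = 43.1° gives BE at 105.0° from the x-axis; with |BE| = 28.9, E = (5.035, 24.07). ∠BEC = 98.2° gives EC at 23.20° from the x-axis; with |EC| = 22.3, C = (25.53, 32.86). Then |WC| = |C − W| = 41.61.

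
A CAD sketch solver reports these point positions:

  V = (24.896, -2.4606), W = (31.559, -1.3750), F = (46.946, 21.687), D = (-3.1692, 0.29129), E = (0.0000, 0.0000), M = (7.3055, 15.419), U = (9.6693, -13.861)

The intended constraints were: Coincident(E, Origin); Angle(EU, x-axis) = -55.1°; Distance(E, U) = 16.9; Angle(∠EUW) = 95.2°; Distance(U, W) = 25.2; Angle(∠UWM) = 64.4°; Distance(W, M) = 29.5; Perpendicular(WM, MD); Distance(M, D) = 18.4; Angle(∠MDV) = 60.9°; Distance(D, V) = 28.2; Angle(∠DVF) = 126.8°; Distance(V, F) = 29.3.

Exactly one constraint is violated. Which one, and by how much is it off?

Distance(V, F) = 29.3 — off by 3.40.

E = (0.00, 0.00) ✓; EU at -55.10° ✓; |EU| = 16.90 ✓; ∠EUW = 95.20° ✓; |UW| = 25.20 ✓; ∠UWM = 64.40° ✓; |WM| = 29.50 ✓; ∠(WM, MD) = 90.00° ✓; |MD| = 18.40 ✓; ∠MDV = 60.90° ✓; |DV| = 28.20 ✓; ∠DVF = 126.8° ✓; |VF| = 32.70 ✗.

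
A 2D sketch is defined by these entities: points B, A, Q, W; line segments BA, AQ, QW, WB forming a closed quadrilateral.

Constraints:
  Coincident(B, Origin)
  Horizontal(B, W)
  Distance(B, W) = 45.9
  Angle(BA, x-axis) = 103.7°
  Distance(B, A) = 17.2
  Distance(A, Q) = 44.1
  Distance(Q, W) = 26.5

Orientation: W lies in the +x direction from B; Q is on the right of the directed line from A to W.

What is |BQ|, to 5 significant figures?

29.952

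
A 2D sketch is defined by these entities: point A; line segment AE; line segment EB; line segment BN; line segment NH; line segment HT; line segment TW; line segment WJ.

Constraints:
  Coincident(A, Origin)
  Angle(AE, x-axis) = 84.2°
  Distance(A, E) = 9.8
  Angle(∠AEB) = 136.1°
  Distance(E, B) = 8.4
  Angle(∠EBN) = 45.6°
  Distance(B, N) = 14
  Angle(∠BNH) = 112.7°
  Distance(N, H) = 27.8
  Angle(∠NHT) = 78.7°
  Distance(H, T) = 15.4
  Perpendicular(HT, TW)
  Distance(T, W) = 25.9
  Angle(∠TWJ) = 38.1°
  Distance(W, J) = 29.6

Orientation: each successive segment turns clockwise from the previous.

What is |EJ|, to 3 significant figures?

26.8

A is at the origin; AE runs at 84.2° with length 9.8, so E = (0.990, 9.75). ∠AEB = 136.1° gives EB at 40.3° from the x-axis; with |EB| = 8.4, B = (7.40, 15.2). ∠EBN = 45.6° gives BN at -94.1° from the x-axis; with |BN| = 14.0, N = (6.40, 1.22). ∠BNH = 112.7° gives NH at -161° from the x-axis; with |NH| = 27.8, H = (-20.0, -7.65). ∠NHT = 78.7° gives HT at 97.3° from the x-axis; with |HT| = 15.4, T = (-21.9, 7.63). HT is perpendicular to TW, so TW runs at 7.30°; with |TW| = 25.9, W = (3.78, 10.9). ∠TWJ = 38.1° gives WJ at -135° from the x-axis; with |WJ| = 29.6, J = (-17.0, -10.2). Then |EJ| = |J − E| = 26.8.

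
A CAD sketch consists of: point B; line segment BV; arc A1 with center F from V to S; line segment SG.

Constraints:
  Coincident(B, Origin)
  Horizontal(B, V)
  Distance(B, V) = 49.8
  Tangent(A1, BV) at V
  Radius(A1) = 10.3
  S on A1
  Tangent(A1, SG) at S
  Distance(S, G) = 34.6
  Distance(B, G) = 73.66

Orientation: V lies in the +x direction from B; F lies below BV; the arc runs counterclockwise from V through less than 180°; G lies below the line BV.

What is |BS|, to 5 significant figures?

43.651

Checks: |FS| = 10.30 ✓; ∠(FS, SG) = 90.00° ✓; |SG| = 34.60 ✓; |BG| = 73.66 ✓.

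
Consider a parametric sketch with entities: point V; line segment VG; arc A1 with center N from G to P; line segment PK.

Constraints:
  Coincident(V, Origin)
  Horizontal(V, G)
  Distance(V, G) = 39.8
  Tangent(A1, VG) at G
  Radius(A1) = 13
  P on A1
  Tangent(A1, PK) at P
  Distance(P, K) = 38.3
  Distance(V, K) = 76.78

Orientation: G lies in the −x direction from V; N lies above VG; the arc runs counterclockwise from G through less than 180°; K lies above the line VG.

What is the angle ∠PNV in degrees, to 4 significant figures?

66.48°

Checks: |NP| = 13.00 ✓; ∠(NP, PK) = 90.00° ✓; |PK| = 38.30 ✓; |VK| = 76.78 ✓.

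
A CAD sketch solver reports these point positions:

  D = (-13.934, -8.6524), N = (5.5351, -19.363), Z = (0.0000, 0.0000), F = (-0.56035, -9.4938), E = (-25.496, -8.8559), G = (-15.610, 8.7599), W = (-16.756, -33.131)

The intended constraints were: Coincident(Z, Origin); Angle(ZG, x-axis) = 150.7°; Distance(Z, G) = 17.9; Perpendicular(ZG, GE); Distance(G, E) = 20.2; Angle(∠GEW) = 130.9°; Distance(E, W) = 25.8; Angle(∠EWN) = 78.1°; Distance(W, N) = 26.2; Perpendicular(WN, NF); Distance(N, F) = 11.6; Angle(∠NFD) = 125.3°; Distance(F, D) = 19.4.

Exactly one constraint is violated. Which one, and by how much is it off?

Distance(F, D) = 19.4 — off by 6.00.

Z = (0.00, 0.00) ✓; ZG at 150.7° ✓; |ZG| = 17.90 ✓; ∠(ZG, GE) = 90.00° ✓; |GE| = 20.20 ✓; ∠GEW = 130.9° ✓; |EW| = 25.80 ✓; ∠EWN = 78.10° ✓; |WN| = 26.20 ✓; ∠(WN, NF) = 90.00° ✓; |NF| = 11.60 ✓; ∠NFD = 125.3° ✓; |FD| = 13.40 ✗.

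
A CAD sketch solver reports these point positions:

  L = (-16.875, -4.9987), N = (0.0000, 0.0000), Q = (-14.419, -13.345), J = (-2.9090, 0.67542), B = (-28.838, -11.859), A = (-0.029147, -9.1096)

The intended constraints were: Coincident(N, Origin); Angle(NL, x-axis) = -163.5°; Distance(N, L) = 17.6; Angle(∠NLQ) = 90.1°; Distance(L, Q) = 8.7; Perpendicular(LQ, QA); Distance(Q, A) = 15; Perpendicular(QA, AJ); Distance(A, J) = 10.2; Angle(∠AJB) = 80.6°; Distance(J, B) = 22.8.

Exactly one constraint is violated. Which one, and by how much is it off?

Distance(J, B) = 22.8 — off by 6.00.

N = (0.00, 0.00) ✓; NL at -163.5° ✓; |NL| = 17.60 ✓; ∠NLQ = 90.10° ✓; |LQ| = 8.700 ✓; ∠(LQ, QA) = 90.00° ✓; |QA| = 15.00 ✓; ∠(QA, AJ) = 90.00° ✓; |AJ| = 10.20 ✓; ∠AJB = 80.60° ✓; |JB| = 28.80 ✗.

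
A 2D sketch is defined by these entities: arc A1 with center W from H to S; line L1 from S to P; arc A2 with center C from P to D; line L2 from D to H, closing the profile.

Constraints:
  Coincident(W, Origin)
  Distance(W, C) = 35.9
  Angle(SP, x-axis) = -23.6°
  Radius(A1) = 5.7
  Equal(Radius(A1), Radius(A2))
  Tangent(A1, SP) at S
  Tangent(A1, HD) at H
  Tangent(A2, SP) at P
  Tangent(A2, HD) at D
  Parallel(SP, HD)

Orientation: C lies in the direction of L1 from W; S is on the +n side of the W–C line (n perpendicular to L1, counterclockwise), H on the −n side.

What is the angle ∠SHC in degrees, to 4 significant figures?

80.98°

W is at the origin and C lies 35.9 along u from W, so C = 35.9·u = (32.90, -14.37). Tangency of A1 to both parallel lines with radius 5.7 puts S and H at W ± 5.7·n: S = (2.282, 5.223), H = (-2.282, -5.223). Then cos ∠SHC = HS·HC / (|HS||HC|), giving 80.98°.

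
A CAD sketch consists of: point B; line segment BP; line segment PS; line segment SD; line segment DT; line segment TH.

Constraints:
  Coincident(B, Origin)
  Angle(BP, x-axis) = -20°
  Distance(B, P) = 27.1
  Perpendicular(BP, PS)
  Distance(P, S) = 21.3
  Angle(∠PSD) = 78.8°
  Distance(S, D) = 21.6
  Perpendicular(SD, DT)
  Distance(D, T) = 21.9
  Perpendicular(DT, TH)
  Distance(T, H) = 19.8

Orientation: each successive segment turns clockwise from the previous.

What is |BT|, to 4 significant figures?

11.07

∠PSD = 78.8° gives SD at 148.8° from the x-axis; with |SD| = 21.6, D = (-0.2952, -18.09). SD is perpendicular to DT, so DT runs at 58.80°; with |DT| = 21.9, T = (11.05, 0.6377). Then |BT| = |T − B| = 11.07.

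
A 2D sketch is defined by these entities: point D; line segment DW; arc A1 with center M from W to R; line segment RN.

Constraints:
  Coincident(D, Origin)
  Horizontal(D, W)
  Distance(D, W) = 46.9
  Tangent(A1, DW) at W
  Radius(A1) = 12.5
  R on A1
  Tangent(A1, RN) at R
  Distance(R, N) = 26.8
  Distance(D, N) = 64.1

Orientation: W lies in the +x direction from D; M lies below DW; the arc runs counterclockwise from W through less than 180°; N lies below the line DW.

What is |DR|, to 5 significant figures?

40.276

D is at the origin; D and W share the same y with |DW| = 46.9 and W on the +x side, so W = (46.900, 0.0000). A1 meets DW tangentially, so MW is at right angles to DW, so M = W + (0, -12.5) = (46.900, -12.500). Since MR ⟂ RN (tangency), |MN| = √(12.5² + 26.8²) = 29.572 regardless of where R sits on A1. So N lies on both circle(D, 64.1) and circle(M, 29.572); the below-DW intersection is N = (48.394, -42.034). R is the foot of the tangent from N: R = (35.853, -18.349).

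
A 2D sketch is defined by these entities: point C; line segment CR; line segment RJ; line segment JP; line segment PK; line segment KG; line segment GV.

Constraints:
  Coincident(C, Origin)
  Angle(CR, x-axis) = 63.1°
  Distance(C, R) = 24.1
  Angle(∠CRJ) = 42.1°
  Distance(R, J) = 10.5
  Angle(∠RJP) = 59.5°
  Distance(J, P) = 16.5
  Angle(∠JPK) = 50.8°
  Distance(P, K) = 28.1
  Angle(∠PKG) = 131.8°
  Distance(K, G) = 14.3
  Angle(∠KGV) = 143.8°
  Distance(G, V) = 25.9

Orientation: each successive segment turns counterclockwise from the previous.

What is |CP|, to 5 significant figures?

15.875

C is at the origin; CR runs at 63.1° with length 24.1, so R = (10.904, 21.492). ∠CRJ = 42.1° gives RJ at -159.00° from the x-axis; with |RJ| = 10.5, J = (1.1011, 17.729). ∠RJP = 59.5° gives JP at -38.500° from the x-axis; with |JP| = 16.5, P = (14.014, 7.4580). Then |CP| = |P − C| = 15.875.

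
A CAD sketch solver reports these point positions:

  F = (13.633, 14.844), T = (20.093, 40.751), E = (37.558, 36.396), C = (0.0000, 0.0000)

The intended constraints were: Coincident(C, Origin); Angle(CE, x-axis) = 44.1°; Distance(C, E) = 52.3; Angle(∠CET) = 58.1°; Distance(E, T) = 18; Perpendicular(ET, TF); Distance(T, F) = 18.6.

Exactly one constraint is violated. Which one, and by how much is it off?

Distance(T, F) = 18.6 — off by 8.10.

C = (0.00, 0.00) ✓; CE at 44.10° ✓; |CE| = 52.30 ✓; ∠CET = 58.10° ✓; |ET| = 18.00 ✓; ∠(ET, TF) = 90.00° ✓; |TF| = 26.70 ✗.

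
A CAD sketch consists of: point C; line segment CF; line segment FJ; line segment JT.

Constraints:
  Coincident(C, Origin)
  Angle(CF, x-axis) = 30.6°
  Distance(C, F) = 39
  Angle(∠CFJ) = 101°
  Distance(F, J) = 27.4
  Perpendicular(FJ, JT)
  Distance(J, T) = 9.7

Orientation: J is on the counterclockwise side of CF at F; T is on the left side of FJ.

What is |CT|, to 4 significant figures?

45.07

C is at the origin; CF runs at 30.6° with length 39.0, so F = 39.0·(cos 30.6°, sin 30.6°) = (33.57, 19.85). ∠CFJ = 101.0°, so FJ runs at 30.6° + (180° − 101.0°) = 109.6° from the x-axis; with |FJ| = 27.4, J = F + 27.4·(cos 109.6°, sin 109.6°) = (24.38, 45.66). FJ ⟂ JT; with |JT| = 9.7 on the left of FJ, T = J + 9.7·(-0.9421, -0.3355) = (15.24, 42.41). Then |CT| = |T − C| = 45.07.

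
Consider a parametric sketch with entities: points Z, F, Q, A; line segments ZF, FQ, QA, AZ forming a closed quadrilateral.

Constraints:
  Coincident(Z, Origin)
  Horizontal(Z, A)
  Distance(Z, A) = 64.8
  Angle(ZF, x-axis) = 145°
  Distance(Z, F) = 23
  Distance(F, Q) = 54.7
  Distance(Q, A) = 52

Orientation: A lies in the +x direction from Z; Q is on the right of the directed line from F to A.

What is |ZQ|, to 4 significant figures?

32.34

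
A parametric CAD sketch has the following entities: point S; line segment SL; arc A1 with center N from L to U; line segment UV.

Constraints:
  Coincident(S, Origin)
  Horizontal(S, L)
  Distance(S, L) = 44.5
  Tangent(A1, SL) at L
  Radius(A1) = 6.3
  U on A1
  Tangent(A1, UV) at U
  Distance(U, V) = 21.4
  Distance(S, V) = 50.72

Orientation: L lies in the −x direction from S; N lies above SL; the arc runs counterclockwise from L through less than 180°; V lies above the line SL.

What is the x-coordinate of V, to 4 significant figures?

-41.98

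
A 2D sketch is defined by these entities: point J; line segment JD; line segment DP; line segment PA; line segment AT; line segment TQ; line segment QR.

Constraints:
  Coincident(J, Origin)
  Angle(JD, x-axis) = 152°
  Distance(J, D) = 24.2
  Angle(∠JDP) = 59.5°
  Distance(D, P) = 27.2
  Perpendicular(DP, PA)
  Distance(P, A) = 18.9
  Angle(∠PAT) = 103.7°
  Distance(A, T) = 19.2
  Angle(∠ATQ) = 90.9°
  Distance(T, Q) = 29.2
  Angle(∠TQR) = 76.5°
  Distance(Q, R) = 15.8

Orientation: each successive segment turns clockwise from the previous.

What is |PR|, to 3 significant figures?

11.4

J is at the origin; JD runs at 152.0° with length 24.2, so D = (-21.4, 11.4). ∠JDP = 59.5° gives DP at 31.5° from the x-axis; with |DP| = 27.2, P = (1.82, 25.6). DP is perpendicular to PA, so PA runs at -58.5°; with |PA| = 18.9, A = (11.7, 9.46). ∠PAT = 103.7° gives AT at -135° from the x-axis; with |AT| = 19.2, T = (-1.83, -4.17). ∠ATQ = 90.9° gives TQ at 136° from the x-axis; with |TQ| = 29.2, Q = (-22.9, 16.1). ∠TQR = 76.5° gives QR at 32.6° from the x-axis; with |QR| = 15.8, R = (-9.56, 24.6). Then |PR| = |R − P| = 11.4.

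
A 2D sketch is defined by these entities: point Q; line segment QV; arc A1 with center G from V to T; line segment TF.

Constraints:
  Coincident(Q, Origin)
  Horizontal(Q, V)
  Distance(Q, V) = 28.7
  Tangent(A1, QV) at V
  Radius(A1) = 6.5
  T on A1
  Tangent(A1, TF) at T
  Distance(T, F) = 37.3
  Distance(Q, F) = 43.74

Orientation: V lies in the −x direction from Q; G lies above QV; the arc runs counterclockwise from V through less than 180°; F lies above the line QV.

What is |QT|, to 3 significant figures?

22.9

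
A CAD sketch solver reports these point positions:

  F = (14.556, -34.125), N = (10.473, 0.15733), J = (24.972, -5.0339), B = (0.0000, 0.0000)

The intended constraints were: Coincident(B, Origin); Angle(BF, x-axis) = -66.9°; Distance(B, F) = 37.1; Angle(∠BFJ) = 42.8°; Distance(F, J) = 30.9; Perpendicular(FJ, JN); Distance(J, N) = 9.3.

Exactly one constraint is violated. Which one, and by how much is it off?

Distance(J, N) = 9.3 — off by 6.10.

B = (0.00, 0.00) ✓; BF at -66.90° ✓; |BF| = 37.10 ✓; ∠BFJ = 42.80° ✓; |FJ| = 30.90 ✓; ∠(FJ, JN) = 90.00° ✓; |JN| = 15.40 ✗.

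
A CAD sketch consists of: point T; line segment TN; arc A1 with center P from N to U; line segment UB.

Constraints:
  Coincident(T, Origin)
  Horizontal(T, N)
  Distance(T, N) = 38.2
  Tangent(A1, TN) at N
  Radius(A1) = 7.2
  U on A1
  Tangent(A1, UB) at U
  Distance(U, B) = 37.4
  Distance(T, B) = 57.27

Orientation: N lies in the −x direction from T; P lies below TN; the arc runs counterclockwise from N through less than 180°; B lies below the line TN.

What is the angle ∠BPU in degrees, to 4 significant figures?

79.10°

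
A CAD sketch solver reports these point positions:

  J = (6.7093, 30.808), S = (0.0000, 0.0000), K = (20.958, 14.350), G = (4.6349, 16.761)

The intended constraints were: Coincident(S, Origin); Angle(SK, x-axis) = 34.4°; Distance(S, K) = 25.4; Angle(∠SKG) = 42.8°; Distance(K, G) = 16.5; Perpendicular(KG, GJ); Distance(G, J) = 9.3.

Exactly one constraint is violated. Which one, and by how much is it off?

Distance(G, J) = 9.3 — off by 4.90.

S = (0.00, 0.00) ✓; SK at 34.40° ✓; |SK| = 25.40 ✓; ∠SKG = 42.80° ✓; |KG| = 16.50 ✓; ∠(KG, GJ) = 90.00° ✓; |GJ| = 14.20 ✗.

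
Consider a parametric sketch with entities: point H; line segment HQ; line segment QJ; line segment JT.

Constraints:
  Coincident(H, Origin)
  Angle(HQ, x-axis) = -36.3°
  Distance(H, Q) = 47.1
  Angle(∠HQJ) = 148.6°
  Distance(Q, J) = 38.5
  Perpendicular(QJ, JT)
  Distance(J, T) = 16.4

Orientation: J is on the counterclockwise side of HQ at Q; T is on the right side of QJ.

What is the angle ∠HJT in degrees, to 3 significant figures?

107°

∠HQJ = 148.6°, so QJ runs at -36.3° + (180° − 148.6°) = -4.90° from the x-axis; with |QJ| = 38.5, J = Q + 38.5·(cos -4.90°, sin -4.90°) = (76.3, -31.2). QJ is perpendicular to JT; with |JT| = 16.4 on the right of QJ, T = J + 16.4·(-0.0854, -0.996) = (74.9, -47.5). Then cos ∠HJT = JH·JT / (|JH||JT|), giving 107°.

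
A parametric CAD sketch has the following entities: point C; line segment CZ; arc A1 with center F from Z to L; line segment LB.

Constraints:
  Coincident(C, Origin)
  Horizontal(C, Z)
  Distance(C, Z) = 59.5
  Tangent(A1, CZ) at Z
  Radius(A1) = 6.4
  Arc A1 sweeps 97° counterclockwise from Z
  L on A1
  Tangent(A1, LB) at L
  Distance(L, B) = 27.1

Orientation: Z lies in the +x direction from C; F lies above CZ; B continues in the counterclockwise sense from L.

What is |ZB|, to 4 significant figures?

34.21

C is at the origin; CZ is horizontal with |CZ| = 59.5 and Z on the +x side, so Z = (59.50, 0.000). Since A1 is tangent to CZ there, FZ ⟂ CZ, so F = Z + (0, 6.4) = (59.50, 6.400). On A1, Z sits at bearing -90° from F; a 97° counterclockwise sweep puts L at bearing 7°, so L = F + 6.4·(cos 7°, sin 7°) = (65.85, 7.180). A1 meets LB tangentially, so FL is at right angles to LB, so LB runs along (−sin 7°, cos 7°); with |LB| = 27.1, B = (62.55, 34.08). Then |ZB| = |B − Z| = 34.21.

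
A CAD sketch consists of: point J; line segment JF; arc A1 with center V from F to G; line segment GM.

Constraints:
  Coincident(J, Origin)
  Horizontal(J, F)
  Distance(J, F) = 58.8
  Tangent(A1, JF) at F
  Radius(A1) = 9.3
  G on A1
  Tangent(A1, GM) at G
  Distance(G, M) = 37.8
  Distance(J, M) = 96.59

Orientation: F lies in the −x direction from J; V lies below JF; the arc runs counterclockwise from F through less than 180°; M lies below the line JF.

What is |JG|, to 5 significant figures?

65.514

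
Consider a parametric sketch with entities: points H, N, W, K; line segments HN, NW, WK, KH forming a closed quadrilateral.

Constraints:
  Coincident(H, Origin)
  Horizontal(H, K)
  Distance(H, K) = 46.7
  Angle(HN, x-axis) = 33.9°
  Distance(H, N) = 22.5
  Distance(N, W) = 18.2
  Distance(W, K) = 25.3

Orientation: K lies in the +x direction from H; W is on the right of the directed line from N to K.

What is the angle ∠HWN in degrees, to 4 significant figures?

65.88°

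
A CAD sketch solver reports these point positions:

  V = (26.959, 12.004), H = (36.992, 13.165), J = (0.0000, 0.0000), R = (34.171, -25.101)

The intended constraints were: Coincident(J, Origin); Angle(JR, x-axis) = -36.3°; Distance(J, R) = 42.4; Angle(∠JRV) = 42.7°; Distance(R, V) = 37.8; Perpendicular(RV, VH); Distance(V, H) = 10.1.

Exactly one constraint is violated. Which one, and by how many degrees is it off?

Perpendicular(RV, VH) — off by 4.40°.

J = (0.00, 0.00) ✓; JR at -36.30° ✓; |JR| = 42.40 ✓; ∠JRV = 42.70° ✓; |RV| = 37.80 ✓; ∠(RV, VH) = 94.40° ✗; |VH| = 10.10 ✓.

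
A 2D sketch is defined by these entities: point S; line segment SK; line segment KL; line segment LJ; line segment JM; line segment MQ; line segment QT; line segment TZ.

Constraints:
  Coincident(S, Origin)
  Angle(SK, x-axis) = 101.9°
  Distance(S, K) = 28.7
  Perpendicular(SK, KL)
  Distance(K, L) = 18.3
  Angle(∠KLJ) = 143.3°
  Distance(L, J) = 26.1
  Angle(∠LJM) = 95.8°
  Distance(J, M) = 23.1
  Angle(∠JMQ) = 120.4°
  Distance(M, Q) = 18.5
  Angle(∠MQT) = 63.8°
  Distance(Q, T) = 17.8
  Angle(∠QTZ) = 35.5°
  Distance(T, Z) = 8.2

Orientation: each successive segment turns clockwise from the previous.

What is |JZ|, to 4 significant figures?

24.21

S is at the origin; SK runs at 101.9° with length 28.7, so K = (-5.918, 28.08). The perpendicularity gives KL at right angles to SK, so KL runs at 11.90°; with |KL| = 18.3, L = (11.99, 31.86). ∠KLJ = 143.3° gives LJ at -24.80° from the x-axis; with |LJ| = 26.1, J = (35.68, 20.91). ∠LJM = 95.8° gives JM at -109.0° from the x-axis; with |JM| = 23.1, M = (28.16, -0.9324). ∠JMQ = 120.4° gives MQ at -168.6° from the x-axis; with |MQ| = 18.5, Q = (10.03, -4.589). ∠MQT = 63.8° gives QT at 75.20° from the x-axis; with |QT| = 17.8, T = (14.57, 12.62). ∠QTZ = 35.5° gives TZ at -69.30° from the x-axis; with |TZ| = 8.2, Z = (17.47, 4.950). Then |JZ| = |Z − J| = 24.21.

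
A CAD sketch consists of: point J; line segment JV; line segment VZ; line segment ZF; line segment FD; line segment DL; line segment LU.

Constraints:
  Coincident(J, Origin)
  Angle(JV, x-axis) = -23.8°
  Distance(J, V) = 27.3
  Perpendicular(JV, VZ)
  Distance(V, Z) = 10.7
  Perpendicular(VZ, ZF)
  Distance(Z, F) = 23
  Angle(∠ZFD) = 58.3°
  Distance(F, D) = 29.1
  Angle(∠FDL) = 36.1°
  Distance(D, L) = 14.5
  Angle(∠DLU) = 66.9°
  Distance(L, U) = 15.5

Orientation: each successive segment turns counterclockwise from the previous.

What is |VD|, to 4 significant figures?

16.03

The perpendicularity gives ZF at right angles to VZ, so ZF runs at 156.2°; with |ZF| = 23.0, F = (8.252, 8.055). ∠ZFD = 58.3° gives FD at -82.10° from the x-axis; with |FD| = 29.1, D = (12.25, -20.77). Then |VD| = |D − V| = 16.03.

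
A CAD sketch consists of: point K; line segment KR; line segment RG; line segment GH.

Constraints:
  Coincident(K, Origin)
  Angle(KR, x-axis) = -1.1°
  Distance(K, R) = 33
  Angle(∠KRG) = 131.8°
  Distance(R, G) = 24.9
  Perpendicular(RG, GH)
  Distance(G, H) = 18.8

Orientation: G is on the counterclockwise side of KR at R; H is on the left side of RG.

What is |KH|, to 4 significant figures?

47.25

K is at the origin; KR runs at -1.1° with length 33.0, so R = 33.0·(cos -1.1°, sin -1.1°) = (32.99, -0.6335). ∠KRG = 131.8°, so RG runs at -1.1° + (180° − 131.8°) = 47.10° from the x-axis; with |RG| = 24.9, G = R + 24.9·(cos 47.10°, sin 47.10°) = (49.94, 17.61). RG ⟂ GH; with |GH| = 18.8 on the left of RG, H = G + 18.8·(-0.7325, 0.6807) = (36.17, 30.40). Then |KH| = |H − K| = 47.25.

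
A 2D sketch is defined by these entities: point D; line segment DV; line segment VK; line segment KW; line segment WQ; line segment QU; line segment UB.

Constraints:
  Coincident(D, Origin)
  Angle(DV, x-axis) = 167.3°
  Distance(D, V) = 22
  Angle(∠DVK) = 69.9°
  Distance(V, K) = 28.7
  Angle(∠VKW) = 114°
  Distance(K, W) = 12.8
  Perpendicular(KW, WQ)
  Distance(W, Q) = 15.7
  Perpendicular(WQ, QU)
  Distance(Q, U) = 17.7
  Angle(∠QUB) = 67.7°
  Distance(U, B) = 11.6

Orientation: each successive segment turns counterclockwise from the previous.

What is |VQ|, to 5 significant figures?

26.638

∠VKW = 114.0° gives KW at -16.600° from the x-axis; with |KW| = 12.8, W = (-5.4988, -27.281). The perpendicularity gives WQ at right angles to KW, so WQ runs at 73.400°; with |WQ| = 15.7, Q = (-1.0135, -12.235). Then |VQ| = |Q − V| = 26.638.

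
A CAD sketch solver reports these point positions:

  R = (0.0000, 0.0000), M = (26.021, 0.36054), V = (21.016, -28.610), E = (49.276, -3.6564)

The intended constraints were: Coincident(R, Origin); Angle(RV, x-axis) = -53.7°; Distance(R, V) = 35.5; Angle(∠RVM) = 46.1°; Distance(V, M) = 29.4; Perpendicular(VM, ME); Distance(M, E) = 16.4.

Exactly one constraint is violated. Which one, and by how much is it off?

Distance(M, E) = 16.4 — off by 7.20.

R = (0.00, 0.00) ✓; RV at -53.70° ✓; |RV| = 35.50 ✓; ∠RVM = 46.10° ✓; |VM| = 29.40 ✓; ∠(VM, ME) = 90.00° ✓; |ME| = 23.60 ✗.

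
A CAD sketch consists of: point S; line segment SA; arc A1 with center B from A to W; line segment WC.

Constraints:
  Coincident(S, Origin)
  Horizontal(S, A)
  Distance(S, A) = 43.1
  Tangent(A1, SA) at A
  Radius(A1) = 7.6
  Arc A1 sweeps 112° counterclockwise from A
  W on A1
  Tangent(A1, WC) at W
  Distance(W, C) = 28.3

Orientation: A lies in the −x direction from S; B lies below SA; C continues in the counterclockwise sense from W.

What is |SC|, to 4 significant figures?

53.94

S is at the origin; S and A share the same y with |SA| = 43.1 and A on the −x side, so A = (-43.10, 0.000). The tangent condition forces BA to be normal to SA, so B = A + (0, -7.6) = (-43.10, -7.600). On A1, A sits at bearing 90° from B; a 112° counterclockwise sweep puts W at bearing 202°, so W = B + 7.6·(cos 202°, sin 202°) = (-50.15, -10.45). Tangency of A1 to WC means the radius BW is perpendicular to WC, so WC runs along (−sin 202°, cos 202°); with |WC| = 28.3, C = (-39.55, -36.69). Then |SC| = |C − S| = 53.94.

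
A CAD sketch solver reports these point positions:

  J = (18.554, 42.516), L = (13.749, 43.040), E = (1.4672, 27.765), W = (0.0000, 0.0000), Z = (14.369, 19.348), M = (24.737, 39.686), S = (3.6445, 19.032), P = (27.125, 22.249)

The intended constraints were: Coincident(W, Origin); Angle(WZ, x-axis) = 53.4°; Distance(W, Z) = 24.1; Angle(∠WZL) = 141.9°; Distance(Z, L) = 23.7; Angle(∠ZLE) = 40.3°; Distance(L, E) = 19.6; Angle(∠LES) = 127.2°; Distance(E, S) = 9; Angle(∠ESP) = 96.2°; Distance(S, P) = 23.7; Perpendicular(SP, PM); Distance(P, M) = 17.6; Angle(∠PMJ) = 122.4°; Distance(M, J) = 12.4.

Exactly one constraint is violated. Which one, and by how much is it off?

Distance(M, J) = 12.4 — off by 5.60.

W = (0.00, 0.00) ✓; WZ at 53.40° ✓; |WZ| = 24.10 ✓; ∠WZL = 141.9° ✓; |ZL| = 23.70 ✓; ∠ZLE = 40.30° ✓; |LE| = 19.60 ✓; ∠LES = 127.2° ✓; |ES| = 9.000 ✓; ∠ESP = 96.20° ✓; |SP| = 23.70 ✓; ∠(SP, PM) = 90.00° ✓; |PM| = 17.60 ✓; ∠PMJ = 122.4° ✓; |MJ| = 6.800 ✗.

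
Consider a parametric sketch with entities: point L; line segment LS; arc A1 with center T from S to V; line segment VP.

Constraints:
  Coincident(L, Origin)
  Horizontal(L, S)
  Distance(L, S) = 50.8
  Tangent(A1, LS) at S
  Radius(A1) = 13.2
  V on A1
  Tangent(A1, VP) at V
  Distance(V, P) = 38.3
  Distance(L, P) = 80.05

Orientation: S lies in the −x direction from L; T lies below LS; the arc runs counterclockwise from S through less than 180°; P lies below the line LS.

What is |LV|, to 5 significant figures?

65.551

Checks: |TV| = 13.20 ✓; ∠(TV, VP) = 90.00° ✓; |VP| = 38.30 ✓; |LP| = 80.05 ✓.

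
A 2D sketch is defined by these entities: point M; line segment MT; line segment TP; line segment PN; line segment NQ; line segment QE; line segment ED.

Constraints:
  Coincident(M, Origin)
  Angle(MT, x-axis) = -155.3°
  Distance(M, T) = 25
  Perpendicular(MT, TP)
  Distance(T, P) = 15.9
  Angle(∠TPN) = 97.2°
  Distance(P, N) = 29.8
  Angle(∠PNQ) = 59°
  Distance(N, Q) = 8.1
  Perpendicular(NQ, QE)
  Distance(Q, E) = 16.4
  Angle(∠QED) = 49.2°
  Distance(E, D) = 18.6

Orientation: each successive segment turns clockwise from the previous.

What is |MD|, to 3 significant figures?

27.0

M is at the origin; MT runs at -155.3° with length 25.0, so T = (-22.7, -10.4). MT ⟂ TP, so TP runs at 115°; with |TP| = 15.9, P = (-29.4, 4.00). ∠TPN = 97.2° gives PN at 31.9° from the x-axis; with |PN| = 29.8, N = (-4.06, 19.7). ∠PNQ = 59.0° gives NQ at -89.1° from the x-axis; with |NQ| = 8.1, Q = (-3.93, 11.6). NQ is perpendicular to QE, so QE runs at -179°; with |QE| = 16.4, E = (-20.3, 11.4). ∠QED = 49.2° gives ED at 50.1° from the x-axis; with |ED| = 18.6, D = (-8.40, 25.7). Then |MD| = |D − M| = 27.0.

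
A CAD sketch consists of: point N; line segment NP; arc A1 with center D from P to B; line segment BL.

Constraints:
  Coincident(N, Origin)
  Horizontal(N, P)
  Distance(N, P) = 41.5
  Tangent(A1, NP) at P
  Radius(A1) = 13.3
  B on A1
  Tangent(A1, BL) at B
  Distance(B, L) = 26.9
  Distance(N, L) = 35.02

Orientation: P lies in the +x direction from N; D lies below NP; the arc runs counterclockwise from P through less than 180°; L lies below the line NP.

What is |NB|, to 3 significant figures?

30.6

N is at the origin; NP is horizontal with |NP| = 41.5 and P on the +x side, so P = (41.5, 0.00). Since A1 is tangent to NP there, DP ⟂ NP, so D = P + (0, -13.3) = (41.5, -13.3). Since DB ⟂ BL (tangency), |DL| = √(13.3² + 26.9²) = 30.0 regardless of where B sits on A1. So L lies on both circle(N, 35.02) and circle(D, 30.0); the below-NP intersection is L = (17.0, -30.6). B is the foot of the tangent from L: B = (29.8, -6.97).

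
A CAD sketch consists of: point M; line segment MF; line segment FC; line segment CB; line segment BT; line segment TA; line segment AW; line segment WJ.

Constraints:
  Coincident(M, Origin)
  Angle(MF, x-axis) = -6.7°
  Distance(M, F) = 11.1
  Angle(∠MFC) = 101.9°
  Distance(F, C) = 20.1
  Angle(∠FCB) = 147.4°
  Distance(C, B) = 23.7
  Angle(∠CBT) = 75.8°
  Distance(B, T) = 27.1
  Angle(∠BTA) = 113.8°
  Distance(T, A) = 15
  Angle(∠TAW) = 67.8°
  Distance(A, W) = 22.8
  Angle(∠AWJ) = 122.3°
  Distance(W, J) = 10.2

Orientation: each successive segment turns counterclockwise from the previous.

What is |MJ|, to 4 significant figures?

34.92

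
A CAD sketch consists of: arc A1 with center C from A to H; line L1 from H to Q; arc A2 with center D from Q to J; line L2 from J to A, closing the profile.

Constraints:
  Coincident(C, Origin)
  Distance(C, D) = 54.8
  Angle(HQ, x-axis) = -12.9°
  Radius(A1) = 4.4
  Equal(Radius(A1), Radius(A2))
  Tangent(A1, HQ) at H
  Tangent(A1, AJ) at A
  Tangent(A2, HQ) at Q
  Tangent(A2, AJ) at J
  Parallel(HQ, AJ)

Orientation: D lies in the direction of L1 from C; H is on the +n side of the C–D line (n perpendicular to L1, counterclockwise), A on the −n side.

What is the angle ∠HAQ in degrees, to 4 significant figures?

80.88°

The slot axis is L1's direction at -12.9°, so u = (cos -12.9°, sin -12.9°) = (0.9748, -0.2233) and n = (−sin -12.9°, cos -12.9°) = (0.2233, 0.9748). C is at the origin and D lies 54.8 along u from C, so D = 54.8·u = (53.42, -12.23). Tangency of A1 to both parallel lines with radius 4.4 puts H and A at C ± 4.4·n: H = (0.9823, 4.289), A = (-0.9823, -4.289). Equal radii place Q and J the same way about D: Q = D + 4.4·n = (54.40, -7.945), J = D − 4.4·n = (52.43, -16.52). Then cos ∠HAQ = AH·AQ / (|AH||AQ|), giving 80.88°.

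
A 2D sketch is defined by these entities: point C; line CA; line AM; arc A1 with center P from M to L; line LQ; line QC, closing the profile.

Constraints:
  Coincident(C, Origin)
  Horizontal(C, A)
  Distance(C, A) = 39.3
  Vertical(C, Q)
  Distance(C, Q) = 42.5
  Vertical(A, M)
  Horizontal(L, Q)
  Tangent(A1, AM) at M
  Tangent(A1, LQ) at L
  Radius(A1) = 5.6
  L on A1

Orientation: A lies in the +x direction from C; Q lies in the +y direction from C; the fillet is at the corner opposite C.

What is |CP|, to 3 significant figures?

50.0

C and Q share the same x with |CQ| = 42.5 and Q on the +y side, so Q = (0.00, 42.5). The virtual corner opposite C is at (39.3, 42.5). A1 meets AM tangentially, so PM is at right angles to AM and A1 meets LQ tangentially, so PL is at right angles to LQ, with radius 5.6, so the center P sits 5.6 in from both sides at P = (33.7, 36.9). Then |CP| = |P − C| = 50.0.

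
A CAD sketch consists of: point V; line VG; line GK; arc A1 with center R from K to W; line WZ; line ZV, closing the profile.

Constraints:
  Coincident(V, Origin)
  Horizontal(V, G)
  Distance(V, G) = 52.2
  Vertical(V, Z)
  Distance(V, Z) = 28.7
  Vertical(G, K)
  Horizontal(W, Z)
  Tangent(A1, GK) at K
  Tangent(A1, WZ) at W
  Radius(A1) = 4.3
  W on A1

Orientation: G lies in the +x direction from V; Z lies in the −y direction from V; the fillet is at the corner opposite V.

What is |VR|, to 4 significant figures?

53.76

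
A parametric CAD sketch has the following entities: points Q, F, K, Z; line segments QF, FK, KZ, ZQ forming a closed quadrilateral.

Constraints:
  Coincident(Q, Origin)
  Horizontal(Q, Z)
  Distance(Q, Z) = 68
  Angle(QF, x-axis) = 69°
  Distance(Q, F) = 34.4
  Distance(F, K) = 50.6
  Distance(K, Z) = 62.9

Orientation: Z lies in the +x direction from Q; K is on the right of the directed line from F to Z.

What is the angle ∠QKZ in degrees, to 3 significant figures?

96.2°

Checks: |FK| = 50.60 ✓; |KZ| = 62.90 ✓.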